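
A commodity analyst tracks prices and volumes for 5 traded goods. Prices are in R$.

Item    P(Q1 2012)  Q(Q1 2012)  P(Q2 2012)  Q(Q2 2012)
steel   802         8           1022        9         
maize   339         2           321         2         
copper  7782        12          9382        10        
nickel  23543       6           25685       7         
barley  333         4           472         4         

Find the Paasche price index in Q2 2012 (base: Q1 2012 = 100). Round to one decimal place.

Paasche price index uses current-period quantities as weights.
ΣP(Q2 2012)·Q(Q2 2012) = 1022×9 + 321×2 + 9382×10 + 25685×7 + 472×4 = 9198 + 642 + 93820 + 179795 + 1888 = 285343
ΣP(Q1 2012)·Q(Q2 2012) = 802×9 + 339×2 + 7782×10 + 23543×7 + 333×4 = 7218 + 678 + 77820 + 164801 + 1332 = 251849
Index = 285343 / 251849 × 100 = 113.2992

113.3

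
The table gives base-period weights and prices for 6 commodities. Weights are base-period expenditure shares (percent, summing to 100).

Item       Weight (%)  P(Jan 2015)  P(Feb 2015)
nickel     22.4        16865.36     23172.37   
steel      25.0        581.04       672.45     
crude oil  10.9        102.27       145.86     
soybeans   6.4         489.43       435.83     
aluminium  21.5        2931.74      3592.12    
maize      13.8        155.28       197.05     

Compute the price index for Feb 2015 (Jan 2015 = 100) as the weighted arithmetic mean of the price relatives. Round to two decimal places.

nickel: 22.4 × (23172.37/16865.36) = 22.4 × 1.373962 = 30.7768
steel: 25.0 × (672.45/581.04) = 25.0 × 1.157321 = 28.9330
crude oil: 10.9 × (145.86/102.27) = 10.9 × 1.426225 = 15.5458
soybeans: 6.4 × (435.83/489.43) = 6.4 × 0.890485 = 5.6991
aluminium: 21.5 × (3592.12/2931.74) = 21.5 × 1.225252 = 26.3429
maize: 13.8 × (197.05/155.28) = 13.8 × 1.268998 = 17.5122
Index = Σ wᵢ·(p₁ᵢ/p₀ᵢ) = 30.7768 + 28.9330 + 15.5458 + 5.6991 + 26.3429 + 17.5122 = 124.8098

124.81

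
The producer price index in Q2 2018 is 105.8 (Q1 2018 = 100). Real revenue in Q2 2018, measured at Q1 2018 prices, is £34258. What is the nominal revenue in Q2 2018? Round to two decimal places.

36244.96

Nominal = Real × (Index/100) = 34258 × (105.8/100)
        = 34258 × 1.058 = 36244.9640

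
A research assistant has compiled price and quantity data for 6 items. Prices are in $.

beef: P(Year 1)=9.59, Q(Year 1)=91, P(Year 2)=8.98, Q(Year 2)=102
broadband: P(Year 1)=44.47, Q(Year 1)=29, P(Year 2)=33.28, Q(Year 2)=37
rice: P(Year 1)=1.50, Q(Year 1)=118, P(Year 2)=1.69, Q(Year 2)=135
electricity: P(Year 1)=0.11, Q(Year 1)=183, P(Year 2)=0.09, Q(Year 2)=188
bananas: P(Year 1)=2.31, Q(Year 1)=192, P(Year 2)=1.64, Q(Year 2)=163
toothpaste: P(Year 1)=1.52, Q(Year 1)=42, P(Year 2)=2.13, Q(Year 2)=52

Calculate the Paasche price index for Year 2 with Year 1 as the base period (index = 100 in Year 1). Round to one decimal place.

83.9

Paasche price index uses current-period quantities as weights.
ΣP(Year 2)·Q(Year 2) = 8.98×102 + 33.28×37 + 1.69×135 + 0.09×188 + 1.64×163 + 2.13×52 = 915.96 + 1231.36 + 228.15 + 16.92 + 267.32 + 110.76 = 2770.47
ΣP(Year 1)·Q(Year 2) = 9.59×102 + 44.47×37 + 1.50×135 + 0.11×188 + 2.31×163 + 1.52×52 = 978.18 + 1645.39 + 202.5 + 20.68 + 376.53 + 79.04 = 3302.32
Index = 2770.47 / 3302.32 × 100 = 83.8947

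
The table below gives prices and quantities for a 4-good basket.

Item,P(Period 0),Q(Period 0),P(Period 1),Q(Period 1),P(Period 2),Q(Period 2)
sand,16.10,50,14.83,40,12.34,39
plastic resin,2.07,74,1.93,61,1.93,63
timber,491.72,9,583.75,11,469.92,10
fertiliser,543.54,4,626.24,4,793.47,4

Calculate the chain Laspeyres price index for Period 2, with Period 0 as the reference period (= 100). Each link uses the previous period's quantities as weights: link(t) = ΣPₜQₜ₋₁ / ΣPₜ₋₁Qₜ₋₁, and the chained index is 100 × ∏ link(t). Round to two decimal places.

106.26

Link Period 0→Period 1:
ΣP(Period 1)Q(Period 0) = 14.83×50 + 1.93×74 + 583.75×9 + 626.24×4 = 741.5 + 142.82 + 5253.75 + 2504.96 = 8643.03
ΣP(Period 0)Q(Period 0) = 16.10×50 + 2.07×74 + 491.72×9 + 543.54×4 = 805 + 153.18 + 4425.48 + 2174.16 = 7557.82
link = 8643.03/7557.82 = 1.143588
Link Period 1→Period 2:
ΣP(Period 2)Q(Period 1) = 12.34×40 + 1.93×61 + 469.92×11 + 793.47×4 = 493.6 + 117.73 + 5169.12 + 3173.88 = 8954.33
ΣP(Period 1)Q(Period 1) = 14.83×40 + 1.93×61 + 583.75×11 + 626.24×4 = 593.2 + 117.73 + 6421.25 + 2504.96 = 9637.14
link = 8954.33/9637.14 = 0.929148
Chained index = 100 × 1.143588 × 0.929148 = 106.2562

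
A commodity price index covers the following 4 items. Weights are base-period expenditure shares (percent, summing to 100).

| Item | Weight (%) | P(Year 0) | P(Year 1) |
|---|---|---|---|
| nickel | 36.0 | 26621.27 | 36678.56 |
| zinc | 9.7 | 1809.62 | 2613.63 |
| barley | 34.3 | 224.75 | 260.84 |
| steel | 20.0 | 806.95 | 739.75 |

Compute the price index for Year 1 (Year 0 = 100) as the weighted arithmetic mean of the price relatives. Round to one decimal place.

121.8

nickel: 36.0 × (36678.56/26621.27) = 36.0 × 1.377792 = 49.6005
zinc: 9.7 × (2613.63/1809.62) = 9.7 × 1.444298 = 14.0097
barley: 34.3 × (260.84/224.75) = 34.3 × 1.160578 = 39.8078
steel: 20.0 × (739.75/806.95) = 20.0 × 0.916723 = 18.3345
Index = Σ wᵢ·(p₁ᵢ/p₀ᵢ) = 49.6005 + 14.0097 + 39.8078 + 18.3345 = 121.7525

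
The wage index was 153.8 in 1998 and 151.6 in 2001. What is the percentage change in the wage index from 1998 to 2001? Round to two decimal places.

-1.43%

Change = (151.6 − 153.8) / 153.8 × 100
       = -2.2 / 153.8 × 100 = -1.4304%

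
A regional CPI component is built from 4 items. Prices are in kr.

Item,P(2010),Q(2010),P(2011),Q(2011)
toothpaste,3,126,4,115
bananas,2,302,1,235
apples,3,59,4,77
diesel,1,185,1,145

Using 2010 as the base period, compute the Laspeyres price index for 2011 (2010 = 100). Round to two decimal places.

91.29

Laspeyres price index uses base-period quantities as weights.
ΣP(2011)·Q(2010) = 4×126 + 1×302 + 4×59 + 1×185 = 504 + 302 + 236 + 185 = 1227
ΣP(2010)·Q(2010) = 3×126 + 2×302 + 3×59 + 1×185 = 378 + 604 + 177 + 185 = 1344
Index = 1227 / 1344 × 100 = 91.2946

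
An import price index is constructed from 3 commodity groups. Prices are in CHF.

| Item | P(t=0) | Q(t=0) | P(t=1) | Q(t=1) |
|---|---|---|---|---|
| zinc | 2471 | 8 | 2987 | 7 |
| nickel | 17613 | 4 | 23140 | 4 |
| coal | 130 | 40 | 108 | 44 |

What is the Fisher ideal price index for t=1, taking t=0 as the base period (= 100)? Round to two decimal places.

Laspeyres component (base-period weights):
ΣP(t=1)Q(t=0) = 2987×8 + 23140×4 + 108×40 = 23896 + 92560 + 4320 = 120776
ΣP(t=0)Q(t=0) = 2471×8 + 17613×4 + 130×40 = 19768 + 70452 + 5200 = 95420
L = 120776 / 95420 × 100 = 126.5730
Paasche component (current-period weights):
ΣP(t=1)Q(t=1) = 2987×7 + 23140×4 + 108×44 = 20909 + 92560 + 4752 = 118221
ΣP(t=0)Q(t=1) = 2471×7 + 17613×4 + 130×44 = 17297 + 70452 + 5720 = 93469
P = 118221 / 93469 × 100 = 126.4815
Fisher = √(L × P) = √(126.5730 × 126.4815) = 126.5273

126.53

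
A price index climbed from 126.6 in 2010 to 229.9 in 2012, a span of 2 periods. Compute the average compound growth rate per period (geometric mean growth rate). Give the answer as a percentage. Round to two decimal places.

Growth factor = (229.9/126.6)^(1/2) = (1.815956)^(1/2) = 1.347574
Growth rate = 1.347574 − 1 = 0.347574 = 34.7574%

34.76%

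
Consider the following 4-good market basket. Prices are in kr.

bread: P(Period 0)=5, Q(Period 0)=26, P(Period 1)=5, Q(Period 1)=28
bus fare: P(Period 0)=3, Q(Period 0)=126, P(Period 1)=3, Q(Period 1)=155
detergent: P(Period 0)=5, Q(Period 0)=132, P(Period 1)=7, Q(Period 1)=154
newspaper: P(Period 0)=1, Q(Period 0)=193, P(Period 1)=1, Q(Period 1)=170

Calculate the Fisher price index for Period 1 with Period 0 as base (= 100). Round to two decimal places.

Laspeyres component (base-period weights):
ΣP(Period 1)Q(Period 0) = 5×26 + 3×126 + 7×132 + 1×193 = 130 + 378 + 924 + 193 = 1625
ΣP(Period 0)Q(Period 0) = 5×26 + 3×126 + 5×132 + 1×193 = 130 + 378 + 660 + 193 = 1361
L = 1625 / 1361 × 100 = 119.3975
Paasche component (current-period weights):
ΣP(Period 1)Q(Period 1) = 5×28 + 3×155 + 7×154 + 1×170 = 140 + 465 + 1078 + 170 = 1853
ΣP(Period 0)Q(Period 1) = 5×28 + 3×155 + 5×154 + 1×170 = 140 + 465 + 770 + 170 = 1545
P = 1853 / 1545 × 100 = 119.9353
Fisher = √(L × P) = √(119.3975 × 119.9353) = 119.6661

119.67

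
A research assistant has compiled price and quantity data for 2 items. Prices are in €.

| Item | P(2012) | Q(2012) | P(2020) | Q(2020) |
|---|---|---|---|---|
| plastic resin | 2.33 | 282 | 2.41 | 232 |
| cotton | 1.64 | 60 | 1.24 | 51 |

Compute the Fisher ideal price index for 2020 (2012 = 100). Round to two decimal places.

99.76

Laspeyres component (base-period weights):
ΣP(2020)Q(2012) = 2.41×282 + 1.24×60 = 679.62 + 74.4 = 754.02
ΣP(2012)Q(2012) = 2.33×282 + 1.64×60 = 657.06 + 98.4 = 755.46
L = 754.02 / 755.46 × 100 = 99.8094
Paasche component (current-period weights):
ΣP(2020)Q(2020) = 2.41×232 + 1.24×51 = 559.12 + 63.24 = 622.36
ΣP(2012)Q(2020) = 2.33×232 + 1.64×51 = 540.56 + 83.64 = 624.2
P = 622.36 / 624.2 × 100 = 99.7052
Fisher = √(L × P) = √(99.8094 × 99.7052) = 99.7573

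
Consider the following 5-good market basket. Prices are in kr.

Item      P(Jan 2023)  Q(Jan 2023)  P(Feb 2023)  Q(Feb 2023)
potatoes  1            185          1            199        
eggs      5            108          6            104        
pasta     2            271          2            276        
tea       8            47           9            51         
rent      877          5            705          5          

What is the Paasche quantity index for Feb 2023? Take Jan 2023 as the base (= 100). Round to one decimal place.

100.7

Paasche quantity index uses current-period prices as weights.
ΣP(Feb 2023)·Q(Feb 2023) = 1×199 + 6×104 + 2×276 + 9×51 + 705×5 = 199 + 624 + 552 + 459 + 3525 = 5359
ΣP(Feb 2023)·Q(Jan 2023) = 1×185 + 6×108 + 2×271 + 9×47 + 705×5 = 185 + 648 + 542 + 423 + 3525 = 5323
Index = 5359 / 5323 × 100 = 100.6763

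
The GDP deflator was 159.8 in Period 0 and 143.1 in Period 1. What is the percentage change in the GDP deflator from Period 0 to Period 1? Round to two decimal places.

-10.45%

Change = (143.1 − 159.8) / 159.8 × 100
       = -16.7 / 159.8 × 100 = -10.4506%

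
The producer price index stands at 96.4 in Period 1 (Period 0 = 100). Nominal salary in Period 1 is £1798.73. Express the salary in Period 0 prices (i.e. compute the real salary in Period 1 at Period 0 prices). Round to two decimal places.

1865.90

Real = Nominal ÷ (Index/100) = 1798.73 ÷ (96.4/100)
     = 1798.73 ÷ 0.964 = 1865.9025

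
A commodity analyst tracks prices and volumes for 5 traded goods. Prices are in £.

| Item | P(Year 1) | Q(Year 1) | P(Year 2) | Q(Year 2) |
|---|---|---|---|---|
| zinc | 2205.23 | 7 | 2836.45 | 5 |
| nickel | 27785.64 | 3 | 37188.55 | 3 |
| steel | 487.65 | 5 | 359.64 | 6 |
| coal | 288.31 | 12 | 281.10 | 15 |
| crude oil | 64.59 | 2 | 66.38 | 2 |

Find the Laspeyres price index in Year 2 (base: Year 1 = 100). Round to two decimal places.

130.44

Laspeyres price index uses base-period quantities as weights.
ΣP(Year 2)·Q(Year 1) = 2836.45×7 + 37188.55×3 + 359.64×5 + 281.10×12 + 66.38×2 = 19855.15 + 111565.65 + 1798.2 + 3373.2 + 132.76 = 136724.96
ΣP(Year 1)·Q(Year 1) = 2205.23×7 + 27785.64×3 + 487.65×5 + 288.31×12 + 64.59×2 = 15436.61 + 83356.92 + 2438.25 + 3459.72 + 129.18 = 104820.68
Index = 136724.96 / 104820.68 × 100 = 130.4370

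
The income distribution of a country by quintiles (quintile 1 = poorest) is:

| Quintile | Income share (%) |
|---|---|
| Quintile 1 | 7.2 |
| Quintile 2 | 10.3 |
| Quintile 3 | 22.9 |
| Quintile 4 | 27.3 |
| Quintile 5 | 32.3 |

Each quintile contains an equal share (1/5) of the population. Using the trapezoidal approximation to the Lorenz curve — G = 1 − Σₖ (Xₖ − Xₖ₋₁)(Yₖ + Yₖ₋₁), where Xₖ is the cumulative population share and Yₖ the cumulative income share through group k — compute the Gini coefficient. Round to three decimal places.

0.269

Cumulative income shares Yₖ: 0.0720, 0.1750, 0.4040, 0.6770, 1.0000
Σ (Xₖ−Xₖ₋₁)(Yₖ+Yₖ₋₁) = (1/5)(0.0720+0.0000) + (1/5)(0.1750+0.0720) + (1/5)(0.4040+0.1750) + (1/5)(0.6770+0.4040) + (1/5)(1.0000+0.6770)
  = 0.0144 + 0.0494 + 0.1158 + 0.2162 + 0.3354 = 0.7312
G = 1 − 0.7312 = 0.2688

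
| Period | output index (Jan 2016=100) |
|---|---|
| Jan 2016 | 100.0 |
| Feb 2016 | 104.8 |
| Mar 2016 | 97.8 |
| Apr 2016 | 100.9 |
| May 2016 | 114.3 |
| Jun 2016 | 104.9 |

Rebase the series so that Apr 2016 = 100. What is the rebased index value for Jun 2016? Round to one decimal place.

104.0

Rebased(Jun 2016) = 104.9 / 100.9 × 100 = 103.9643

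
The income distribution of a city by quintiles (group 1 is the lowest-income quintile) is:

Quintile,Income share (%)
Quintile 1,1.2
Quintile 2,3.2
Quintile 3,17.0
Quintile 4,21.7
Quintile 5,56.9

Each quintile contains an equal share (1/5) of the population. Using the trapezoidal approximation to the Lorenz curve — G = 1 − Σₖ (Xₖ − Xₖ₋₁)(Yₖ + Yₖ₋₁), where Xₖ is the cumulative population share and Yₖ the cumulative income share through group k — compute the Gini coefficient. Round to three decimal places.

Cumulative income shares Yₖ: 0.0120, 0.0440, 0.2140, 0.4310, 1.0000
Σ (Xₖ−Xₖ₋₁)(Yₖ+Yₖ₋₁) = (1/5)(0.0120+0.0000) + (1/5)(0.0440+0.0120) + (1/5)(0.2140+0.0440) + (1/5)(0.4310+0.2140) + (1/5)(1.0000+0.4310)
  = 0.0024 + 0.0112 + 0.0516 + 0.1290 + 0.2862 = 0.4804
G = 1 − 0.4804 = 0.5196

0.520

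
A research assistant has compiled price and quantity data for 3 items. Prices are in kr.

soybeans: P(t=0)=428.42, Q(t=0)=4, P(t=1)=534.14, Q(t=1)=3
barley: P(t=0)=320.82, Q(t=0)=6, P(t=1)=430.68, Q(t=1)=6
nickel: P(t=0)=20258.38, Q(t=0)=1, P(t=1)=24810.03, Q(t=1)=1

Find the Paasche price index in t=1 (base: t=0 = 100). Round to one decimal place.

123.6

Paasche price index uses current-period quantities as weights.
ΣP(t=1)·Q(t=1) = 534.14×3 + 430.68×6 + 24810.03×1 = 1602.42 + 2584.08 + 24810.03 = 28996.53
ΣP(t=0)·Q(t=1) = 428.42×3 + 320.82×6 + 20258.38×1 = 1285.26 + 1924.92 + 20258.38 = 23468.56
Index = 28996.53 / 23468.56 × 100 = 123.5548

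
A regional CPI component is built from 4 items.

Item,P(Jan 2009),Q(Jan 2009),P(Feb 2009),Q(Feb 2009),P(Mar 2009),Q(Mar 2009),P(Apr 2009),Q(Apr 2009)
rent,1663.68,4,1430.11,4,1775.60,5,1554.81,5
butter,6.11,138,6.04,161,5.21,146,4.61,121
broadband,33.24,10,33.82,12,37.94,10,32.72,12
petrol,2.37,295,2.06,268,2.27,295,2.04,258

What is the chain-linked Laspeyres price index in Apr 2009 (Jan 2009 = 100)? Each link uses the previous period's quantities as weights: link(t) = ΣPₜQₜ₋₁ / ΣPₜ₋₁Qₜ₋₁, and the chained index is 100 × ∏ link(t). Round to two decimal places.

Link Jan 2009→Feb 2009:
ΣP(Feb 2009)Q(Jan 2009) = 1430.11×4 + 6.04×138 + 33.82×10 + 2.06×295 = 5720.44 + 833.52 + 338.2 + 607.7 = 7499.86
ΣP(Jan 2009)Q(Jan 2009) = 1663.68×4 + 6.11×138 + 33.24×10 + 2.37×295 = 6654.72 + 843.18 + 332.4 + 699.15 = 8529.45
link = 7499.86/8529.45 = 0.879290
Link Feb 2009→Mar 2009:
ΣP(Mar 2009)Q(Feb 2009) = 1775.60×4 + 5.21×161 + 37.94×12 + 2.27×268 = 7102.4 + 838.81 + 455.28 + 608.36 = 9004.85
ΣP(Feb 2009)Q(Feb 2009) = 1430.11×4 + 6.04×161 + 33.82×12 + 2.06×268 = 5720.44 + 972.44 + 405.84 + 552.08 = 7650.8
link = 9004.85/7650.8 = 1.176981
Link Mar 2009→Apr 2009:
ΣP(Apr 2009)Q(Mar 2009) = 1554.81×5 + 4.61×146 + 32.72×10 + 2.04×295 = 7774.05 + 673.06 + 327.2 + 601.8 = 9376.11
ΣP(Mar 2009)Q(Mar 2009) = 1775.60×5 + 5.21×146 + 37.94×10 + 2.27×295 = 8878 + 760.66 + 379.4 + 669.65 = 10687.71
link = 9376.11/10687.71 = 0.877280
Chained index = 100 × 0.879290 × 1.176981 × 0.877280 = 90.7904

90.79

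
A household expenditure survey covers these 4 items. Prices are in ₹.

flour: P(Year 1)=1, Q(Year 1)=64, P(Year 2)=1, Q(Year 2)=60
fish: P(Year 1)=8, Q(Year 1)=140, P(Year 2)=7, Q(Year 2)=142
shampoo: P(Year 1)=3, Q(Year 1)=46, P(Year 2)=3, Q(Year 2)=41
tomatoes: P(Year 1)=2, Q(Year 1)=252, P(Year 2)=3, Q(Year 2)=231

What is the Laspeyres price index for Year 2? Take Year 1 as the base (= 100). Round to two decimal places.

106.13

Laspeyres price index uses base-period quantities as weights.
ΣP(Year 2)·Q(Year 1) = 1×64 + 7×140 + 3×46 + 3×252 = 64 + 980 + 138 + 756 = 1938
ΣP(Year 1)·Q(Year 1) = 1×64 + 8×140 + 3×46 + 2×252 = 64 + 1120 + 138 + 504 = 1826
Index = 1938 / 1826 × 100 = 106.1336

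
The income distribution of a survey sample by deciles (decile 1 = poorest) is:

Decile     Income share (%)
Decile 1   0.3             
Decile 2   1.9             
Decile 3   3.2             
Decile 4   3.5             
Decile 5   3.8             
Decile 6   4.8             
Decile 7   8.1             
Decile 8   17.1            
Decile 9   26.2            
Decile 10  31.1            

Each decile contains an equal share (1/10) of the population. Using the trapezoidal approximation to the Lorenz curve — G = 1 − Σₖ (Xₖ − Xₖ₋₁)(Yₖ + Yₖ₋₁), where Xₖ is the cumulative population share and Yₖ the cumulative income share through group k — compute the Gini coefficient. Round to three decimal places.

0.532

Cumulative income shares Yₖ: 0.0030, 0.0220, 0.0540, 0.0890, 0.1270, 0.1750, 0.2560, 0.4270, 0.6890, 1.0000
Σ (Xₖ−Xₖ₋₁)(Yₖ+Yₖ₋₁) = (1/10)(0.0030+0.0000) + (1/10)(0.0220+0.0030) + (1/10)(0.0540+0.0220) + (1/10)(0.0890+0.0540) + (1/10)(0.1270+0.0890) + (1/10)(0.1750+0.1270) + (1/10)(0.2560+0.1750) + (1/10)(0.4270+0.2560) + (1/10)(0.6890+0.4270) + (1/10)(1.0000+0.6890)
  = 0.0003 + 0.0025 + 0.0076 + 0.0143 + 0.0216 + 0.0302 + 0.0431 + 0.0683 + 0.1116 + 0.1689 = 0.4684
G = 1 − 0.4684 = 0.5316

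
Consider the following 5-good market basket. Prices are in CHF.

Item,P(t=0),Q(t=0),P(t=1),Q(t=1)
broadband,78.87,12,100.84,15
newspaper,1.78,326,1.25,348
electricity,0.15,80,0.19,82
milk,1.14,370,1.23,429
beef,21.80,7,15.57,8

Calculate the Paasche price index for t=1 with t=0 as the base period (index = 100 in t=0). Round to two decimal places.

105.53

Paasche price index uses current-period quantities as weights.
ΣP(t=1)·Q(t=1) = 100.84×15 + 1.25×348 + 0.19×82 + 1.23×429 + 15.57×8 = 1512.6 + 435 + 15.58 + 527.67 + 124.56 = 2615.41
ΣP(t=0)·Q(t=1) = 78.87×15 + 1.78×348 + 0.15×82 + 1.14×429 + 21.80×8 = 1183.05 + 619.44 + 12.3 + 489.06 + 174.4 = 2478.25
Index = 2615.41 / 2478.25 × 100 = 105.5346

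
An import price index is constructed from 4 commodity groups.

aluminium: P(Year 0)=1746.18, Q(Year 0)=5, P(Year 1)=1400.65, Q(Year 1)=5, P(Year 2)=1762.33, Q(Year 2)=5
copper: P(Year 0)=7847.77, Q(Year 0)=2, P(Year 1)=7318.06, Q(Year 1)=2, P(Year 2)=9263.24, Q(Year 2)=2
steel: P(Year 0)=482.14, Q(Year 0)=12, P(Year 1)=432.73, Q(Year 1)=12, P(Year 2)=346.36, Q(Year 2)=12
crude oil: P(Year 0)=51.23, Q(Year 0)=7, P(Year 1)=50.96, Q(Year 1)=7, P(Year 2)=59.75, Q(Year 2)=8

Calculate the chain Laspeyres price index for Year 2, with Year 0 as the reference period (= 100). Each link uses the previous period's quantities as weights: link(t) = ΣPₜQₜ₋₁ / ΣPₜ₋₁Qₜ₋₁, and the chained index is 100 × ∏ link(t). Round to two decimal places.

Link Year 0→Year 1:
ΣP(Year 1)Q(Year 0) = 1400.65×5 + 7318.06×2 + 432.73×12 + 50.96×7 = 7003.25 + 14636.12 + 5192.76 + 356.72 = 27188.85
ΣP(Year 0)Q(Year 0) = 1746.18×5 + 7847.77×2 + 482.14×12 + 51.23×7 = 8730.9 + 15695.54 + 5785.68 + 358.61 = 30570.73
link = 27188.85/30570.73 = 0.889375
Link Year 1→Year 2:
ΣP(Year 2)Q(Year 1) = 1762.33×5 + 9263.24×2 + 346.36×12 + 59.75×7 = 8811.65 + 18526.48 + 4156.32 + 418.25 = 31912.7
ΣP(Year 1)Q(Year 1) = 1400.65×5 + 7318.06×2 + 432.73×12 + 50.96×7 = 7003.25 + 14636.12 + 5192.76 + 356.72 = 27188.85
link = 31912.7/27188.85 = 1.173742
Chained index = 100 × 0.889375 × 1.173742 = 104.3897

104.39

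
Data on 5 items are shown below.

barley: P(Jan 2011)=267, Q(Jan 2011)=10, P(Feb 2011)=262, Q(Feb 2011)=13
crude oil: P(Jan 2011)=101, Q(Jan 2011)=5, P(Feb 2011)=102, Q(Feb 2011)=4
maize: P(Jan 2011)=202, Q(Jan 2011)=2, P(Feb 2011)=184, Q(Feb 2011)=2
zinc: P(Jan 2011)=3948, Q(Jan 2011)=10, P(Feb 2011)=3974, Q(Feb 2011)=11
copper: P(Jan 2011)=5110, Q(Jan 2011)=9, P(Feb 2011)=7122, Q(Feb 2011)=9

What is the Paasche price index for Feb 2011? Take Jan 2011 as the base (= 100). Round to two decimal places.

119.53

Paasche price index uses current-period quantities as weights.
ΣP(Feb 2011)·Q(Feb 2011) = 262×13 + 102×4 + 184×2 + 3974×11 + 7122×9 = 3406 + 408 + 368 + 43714 + 64098 = 111994
ΣP(Jan 2011)·Q(Feb 2011) = 267×13 + 101×4 + 202×2 + 3948×11 + 5110×9 = 3471 + 404 + 404 + 43428 + 45990 = 93697
Index = 111994 / 93697 × 100 = 119.5278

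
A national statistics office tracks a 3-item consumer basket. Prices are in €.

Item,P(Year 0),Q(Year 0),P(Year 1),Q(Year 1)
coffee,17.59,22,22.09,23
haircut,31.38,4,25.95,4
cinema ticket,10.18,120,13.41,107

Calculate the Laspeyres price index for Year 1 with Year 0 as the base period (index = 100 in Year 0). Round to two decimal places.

Laspeyres price index uses base-period quantities as weights.
ΣP(Year 1)·Q(Year 0) = 22.09×22 + 25.95×4 + 13.41×120 = 485.98 + 103.8 + 1609.2 = 2198.98
ΣP(Year 0)·Q(Year 0) = 17.59×22 + 31.38×4 + 10.18×120 = 386.98 + 125.52 + 1221.6 = 1734.1
Index = 2198.98 / 1734.1 × 100 = 126.8081

126.81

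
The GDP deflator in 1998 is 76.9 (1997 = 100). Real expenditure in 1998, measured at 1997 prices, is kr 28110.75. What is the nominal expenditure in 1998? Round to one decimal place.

21617.2

Nominal = Real × (Index/100) = 28110.75 × (76.9/100)
        = 28110.75 × 0.769 = 21617.1668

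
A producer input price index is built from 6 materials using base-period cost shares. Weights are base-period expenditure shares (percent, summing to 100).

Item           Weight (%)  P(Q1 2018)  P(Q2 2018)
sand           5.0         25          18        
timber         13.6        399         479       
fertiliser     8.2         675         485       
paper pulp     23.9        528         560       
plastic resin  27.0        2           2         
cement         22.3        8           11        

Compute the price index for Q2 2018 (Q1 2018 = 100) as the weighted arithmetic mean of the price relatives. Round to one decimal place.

sand: 5.0 × (18/25) = 5.0 × 0.720000 = 3.6000
timber: 13.6 × (479/399) = 13.6 × 1.200501 = 16.3268
fertiliser: 8.2 × (485/675) = 8.2 × 0.718519 = 5.8919
paper pulp: 23.9 × (560/528) = 23.9 × 1.060606 = 25.3485
plastic resin: 27.0 × (2/2) = 27.0 × 1.000000 = 27.0000
cement: 22.3 × (11/8) = 22.3 × 1.375000 = 30.6625
Index = Σ wᵢ·(p₁ᵢ/p₀ᵢ) = 3.6000 + 16.3268 + 5.8919 + 25.3485 + 27.0000 + 30.6625 = 108.8297

108.8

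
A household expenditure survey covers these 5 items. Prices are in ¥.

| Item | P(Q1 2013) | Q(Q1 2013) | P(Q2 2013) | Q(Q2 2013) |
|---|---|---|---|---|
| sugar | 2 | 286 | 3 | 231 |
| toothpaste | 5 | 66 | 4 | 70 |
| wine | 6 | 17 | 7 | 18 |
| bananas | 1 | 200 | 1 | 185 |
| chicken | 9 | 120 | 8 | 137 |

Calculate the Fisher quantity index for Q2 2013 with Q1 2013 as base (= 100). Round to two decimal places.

100.73

Laspeyres component (base-period weights):
ΣP(Q1 2013)Q(Q2 2013) = 2×231 + 5×70 + 6×18 + 1×185 + 9×137 = 462 + 350 + 108 + 185 + 1233 = 2338
ΣP(Q1 2013)Q(Q1 2013) = 2×286 + 5×66 + 6×17 + 1×200 + 9×120 = 572 + 330 + 102 + 200 + 1080 = 2284
L = 2338 / 2284 × 100 = 102.3643
Paasche component (current-period weights):
ΣP(Q2 2013)Q(Q2 2013) = 3×231 + 4×70 + 7×18 + 1×185 + 8×137 = 693 + 280 + 126 + 185 + 1096 = 2380
ΣP(Q2 2013)Q(Q1 2013) = 3×286 + 4×66 + 7×17 + 1×200 + 8×120 = 858 + 264 + 119 + 200 + 960 = 2401
P = 2380 / 2401 × 100 = 99.1254
Fisher = √(L × P) = √(102.3643 × 99.1254) = 100.7318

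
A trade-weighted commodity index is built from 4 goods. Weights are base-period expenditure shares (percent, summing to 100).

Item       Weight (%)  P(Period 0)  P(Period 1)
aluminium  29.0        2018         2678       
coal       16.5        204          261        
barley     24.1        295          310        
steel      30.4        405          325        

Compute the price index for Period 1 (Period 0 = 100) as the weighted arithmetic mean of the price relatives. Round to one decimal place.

109.3

aluminium: 29.0 × (2678/2018) = 29.0 × 1.327056 = 38.4846
coal: 16.5 × (261/204) = 16.5 × 1.279412 = 21.1103
barley: 24.1 × (310/295) = 24.1 × 1.050847 = 25.3254
steel: 30.4 × (325/405) = 30.4 × 0.802469 = 24.3951
Index = Σ wᵢ·(p₁ᵢ/p₀ᵢ) = 38.4846 + 21.1103 + 25.3254 + 24.3951 = 109.3154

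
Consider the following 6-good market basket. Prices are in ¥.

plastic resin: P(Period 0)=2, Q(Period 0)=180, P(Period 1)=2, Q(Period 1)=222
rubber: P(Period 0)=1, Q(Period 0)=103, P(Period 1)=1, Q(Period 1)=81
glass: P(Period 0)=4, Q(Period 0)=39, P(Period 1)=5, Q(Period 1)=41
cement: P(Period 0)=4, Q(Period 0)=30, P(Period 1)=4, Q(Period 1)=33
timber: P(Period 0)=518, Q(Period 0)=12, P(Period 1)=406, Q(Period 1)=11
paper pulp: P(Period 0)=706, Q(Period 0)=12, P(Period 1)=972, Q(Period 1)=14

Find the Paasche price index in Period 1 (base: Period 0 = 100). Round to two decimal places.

Paasche price index uses current-period quantities as weights.
ΣP(Period 1)·Q(Period 1) = 2×222 + 1×81 + 5×41 + 4×33 + 406×11 + 972×14 = 444 + 81 + 205 + 132 + 4466 + 13608 = 18936
ΣP(Period 0)·Q(Period 1) = 2×222 + 1×81 + 4×41 + 4×33 + 518×11 + 706×14 = 444 + 81 + 164 + 132 + 5698 + 9884 = 16403
Index = 18936 / 16403 × 100 = 115.4423

115.44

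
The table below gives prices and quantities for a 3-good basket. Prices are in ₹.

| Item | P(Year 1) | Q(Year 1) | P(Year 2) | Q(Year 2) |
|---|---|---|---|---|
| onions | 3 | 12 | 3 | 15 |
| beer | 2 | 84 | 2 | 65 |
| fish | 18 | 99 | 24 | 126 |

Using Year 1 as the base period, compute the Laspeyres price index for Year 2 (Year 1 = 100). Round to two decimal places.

Laspeyres price index uses base-period quantities as weights.
ΣP(Year 2)·Q(Year 1) = 3×12 + 2×84 + 24×99 = 36 + 168 + 2376 = 2580
ΣP(Year 1)·Q(Year 1) = 3×12 + 2×84 + 18×99 = 36 + 168 + 1782 = 1986
Index = 2580 / 1986 × 100 = 129.9094

129.91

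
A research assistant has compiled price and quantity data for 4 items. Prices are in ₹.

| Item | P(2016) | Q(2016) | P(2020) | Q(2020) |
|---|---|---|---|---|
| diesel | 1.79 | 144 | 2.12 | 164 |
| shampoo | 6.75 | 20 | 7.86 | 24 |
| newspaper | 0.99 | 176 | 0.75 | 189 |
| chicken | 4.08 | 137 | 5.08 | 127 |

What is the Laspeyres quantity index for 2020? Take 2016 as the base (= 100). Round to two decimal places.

Laspeyres quantity index uses base-period prices as weights.
ΣP(2016)·Q(2020) = 1.79×164 + 6.75×24 + 0.99×189 + 4.08×127 = 293.56 + 162 + 187.11 + 518.16 = 1160.83
ΣP(2016)·Q(2016) = 1.79×144 + 6.75×20 + 0.99×176 + 4.08×137 = 257.76 + 135 + 174.24 + 558.96 = 1125.96
Index = 1160.83 / 1125.96 × 100 = 103.0969

103.10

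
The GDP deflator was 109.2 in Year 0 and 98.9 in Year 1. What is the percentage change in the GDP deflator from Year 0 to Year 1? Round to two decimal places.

Change = (98.9 − 109.2) / 109.2 × 100
       = -10.3 / 109.2 × 100 = -9.4322%

-9.43%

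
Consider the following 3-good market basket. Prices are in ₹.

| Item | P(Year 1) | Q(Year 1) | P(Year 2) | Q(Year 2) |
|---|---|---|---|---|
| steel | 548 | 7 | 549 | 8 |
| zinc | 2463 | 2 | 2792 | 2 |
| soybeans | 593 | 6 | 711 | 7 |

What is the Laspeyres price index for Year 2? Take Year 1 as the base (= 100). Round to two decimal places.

111.14

Laspeyres price index uses base-period quantities as weights.
ΣP(Year 2)·Q(Year 1) = 549×7 + 2792×2 + 711×6 = 3843 + 5584 + 4266 = 13693
ΣP(Year 1)·Q(Year 1) = 548×7 + 2463×2 + 593×6 = 3836 + 4926 + 3558 = 12320
Index = 13693 / 12320 × 100 = 111.1445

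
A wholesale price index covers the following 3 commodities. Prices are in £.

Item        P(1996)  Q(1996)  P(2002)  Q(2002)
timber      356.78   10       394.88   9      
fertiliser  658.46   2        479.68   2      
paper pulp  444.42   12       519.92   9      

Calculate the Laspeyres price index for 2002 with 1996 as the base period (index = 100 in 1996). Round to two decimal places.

109.10

Laspeyres price index uses base-period quantities as weights.
ΣP(2002)·Q(1996) = 394.88×10 + 479.68×2 + 519.92×12 = 3948.8 + 959.36 + 6239.04 = 11147.2
ΣP(1996)·Q(1996) = 356.78×10 + 658.46×2 + 444.42×12 = 3567.8 + 1316.92 + 5333.04 = 10217.76
Index = 11147.2 / 10217.76 × 100 = 109.0963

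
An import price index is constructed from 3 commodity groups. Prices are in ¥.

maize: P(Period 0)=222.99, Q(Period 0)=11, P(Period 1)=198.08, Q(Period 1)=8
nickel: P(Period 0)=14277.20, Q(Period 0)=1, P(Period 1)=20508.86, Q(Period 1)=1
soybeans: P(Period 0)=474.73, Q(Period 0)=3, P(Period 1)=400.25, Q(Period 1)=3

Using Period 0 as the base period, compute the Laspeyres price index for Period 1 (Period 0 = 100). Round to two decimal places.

131.59

Laspeyres price index uses base-period quantities as weights.
ΣP(Period 1)·Q(Period 0) = 198.08×11 + 20508.86×1 + 400.25×3 = 2178.88 + 20508.86 + 1200.75 = 23888.49
ΣP(Period 0)·Q(Period 0) = 222.99×11 + 14277.20×1 + 474.73×3 = 2452.89 + 14277.2 + 1424.19 = 18154.28
Index = 23888.49 / 18154.28 × 100 = 131.5860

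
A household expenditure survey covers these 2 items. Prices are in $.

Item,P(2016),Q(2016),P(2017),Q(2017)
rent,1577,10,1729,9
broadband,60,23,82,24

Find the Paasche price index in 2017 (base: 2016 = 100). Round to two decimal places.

Paasche price index uses current-period quantities as weights.
ΣP(2017)·Q(2017) = 1729×9 + 82×24 = 15561 + 1968 = 17529
ΣP(2016)·Q(2017) = 1577×9 + 60×24 = 14193 + 1440 = 15633
Index = 17529 / 15633 × 100 = 112.1282

112.13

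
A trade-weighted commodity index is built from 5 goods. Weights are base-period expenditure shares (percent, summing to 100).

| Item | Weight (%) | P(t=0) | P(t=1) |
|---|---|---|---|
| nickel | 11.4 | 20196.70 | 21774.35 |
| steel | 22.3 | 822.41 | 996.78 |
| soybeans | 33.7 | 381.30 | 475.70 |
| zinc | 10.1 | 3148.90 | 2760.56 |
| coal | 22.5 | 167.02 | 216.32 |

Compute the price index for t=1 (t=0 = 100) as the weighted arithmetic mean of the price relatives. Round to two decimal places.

119.36

nickel: 11.4 × (21774.35/20196.70) = 11.4 × 1.078114 = 12.2905
steel: 22.3 × (996.78/822.41) = 22.3 × 1.212023 = 27.0281
soybeans: 33.7 × (475.70/381.30) = 33.7 × 1.247574 = 42.0432
zinc: 10.1 × (2760.56/3148.90) = 10.1 × 0.876674 = 8.8544
coal: 22.5 × (216.32/167.02) = 22.5 × 1.295174 = 29.1414
Index = Σ wᵢ·(p₁ᵢ/p₀ᵢ) = 12.2905 + 27.0281 + 42.0432 + 8.8544 + 29.1414 = 119.3577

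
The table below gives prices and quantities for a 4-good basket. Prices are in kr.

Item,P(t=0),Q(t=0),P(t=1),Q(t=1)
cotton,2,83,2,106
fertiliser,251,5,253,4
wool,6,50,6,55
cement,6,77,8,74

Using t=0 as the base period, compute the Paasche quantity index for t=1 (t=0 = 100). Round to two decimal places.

91.44

Paasche quantity index uses current-period prices as weights.
ΣP(t=1)·Q(t=1) = 2×106 + 253×4 + 6×55 + 8×74 = 212 + 1012 + 330 + 592 = 2146
ΣP(t=1)·Q(t=0) = 2×83 + 253×5 + 6×50 + 8×77 = 166 + 1265 + 300 + 616 = 2347
Index = 2146 / 2347 × 100 = 91.4359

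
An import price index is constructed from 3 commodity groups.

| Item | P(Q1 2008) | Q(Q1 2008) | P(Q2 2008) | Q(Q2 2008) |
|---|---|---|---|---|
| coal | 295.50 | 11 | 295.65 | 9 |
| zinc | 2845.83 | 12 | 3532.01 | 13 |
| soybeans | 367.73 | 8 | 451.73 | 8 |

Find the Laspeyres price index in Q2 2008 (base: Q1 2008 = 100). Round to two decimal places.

Laspeyres price index uses base-period quantities as weights.
ΣP(Q2 2008)·Q(Q1 2008) = 295.65×11 + 3532.01×12 + 451.73×8 = 3252.15 + 42384.12 + 3613.84 = 49250.11
ΣP(Q1 2008)·Q(Q1 2008) = 295.50×11 + 2845.83×12 + 367.73×8 = 3250.5 + 34149.96 + 2941.84 = 40342.3
Index = 49250.11 / 40342.3 × 100 = 122.0806

122.08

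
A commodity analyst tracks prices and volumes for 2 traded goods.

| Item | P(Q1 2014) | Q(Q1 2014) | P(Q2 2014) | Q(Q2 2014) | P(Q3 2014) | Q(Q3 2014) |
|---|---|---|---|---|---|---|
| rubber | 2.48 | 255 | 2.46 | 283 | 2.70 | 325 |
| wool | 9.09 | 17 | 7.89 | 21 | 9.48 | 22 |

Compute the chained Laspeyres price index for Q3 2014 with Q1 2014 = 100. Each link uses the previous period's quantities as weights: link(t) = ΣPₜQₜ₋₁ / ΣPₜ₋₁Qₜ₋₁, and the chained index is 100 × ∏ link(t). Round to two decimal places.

Link Q1 2014→Q2 2014:
ΣP(Q2 2014)Q(Q1 2014) = 2.46×255 + 7.89×17 = 627.3 + 134.13 = 761.43
ΣP(Q1 2014)Q(Q1 2014) = 2.48×255 + 9.09×17 = 632.4 + 154.53 = 786.93
link = 761.43/786.93 = 0.967596
Link Q2 2014→Q3 2014:
ΣP(Q3 2014)Q(Q2 2014) = 2.70×283 + 9.48×21 = 764.1 + 199.08 = 963.18
ΣP(Q2 2014)Q(Q2 2014) = 2.46×283 + 7.89×21 = 696.18 + 165.69 = 861.87
link = 963.18/861.87 = 1.117547
Chained index = 100 × 0.967596 × 1.117547 = 108.1333

108.13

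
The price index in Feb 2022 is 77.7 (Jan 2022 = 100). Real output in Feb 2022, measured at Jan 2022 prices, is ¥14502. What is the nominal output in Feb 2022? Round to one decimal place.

Nominal = Real × (Index/100) = 14502 × (77.7/100)
        = 14502 × 0.777 = 11268.0540

11268.1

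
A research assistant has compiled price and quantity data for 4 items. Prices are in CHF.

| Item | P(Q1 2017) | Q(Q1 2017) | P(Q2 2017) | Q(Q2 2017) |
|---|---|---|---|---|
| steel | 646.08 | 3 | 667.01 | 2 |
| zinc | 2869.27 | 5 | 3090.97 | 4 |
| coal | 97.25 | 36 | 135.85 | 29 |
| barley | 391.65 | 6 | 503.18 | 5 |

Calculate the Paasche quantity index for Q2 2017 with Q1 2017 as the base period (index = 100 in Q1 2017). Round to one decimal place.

Paasche quantity index uses current-period prices as weights.
ΣP(Q2 2017)·Q(Q2 2017) = 667.01×2 + 3090.97×4 + 135.85×29 + 503.18×5 = 1334.02 + 12363.88 + 3939.65 + 2515.9 = 20153.45
ΣP(Q2 2017)·Q(Q1 2017) = 667.01×3 + 3090.97×5 + 135.85×36 + 503.18×6 = 2001.03 + 15454.85 + 4890.6 + 3019.08 = 25365.56
Index = 20153.45 / 25365.56 × 100 = 79.4520

79.5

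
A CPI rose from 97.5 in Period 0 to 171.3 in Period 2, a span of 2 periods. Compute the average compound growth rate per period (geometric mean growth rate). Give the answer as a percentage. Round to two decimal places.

Growth factor = (171.3/97.5)^(1/2) = (1.756923)^(1/2) = 1.325490
Growth rate = 1.325490 − 1 = 0.325490 = 32.5490%

32.55%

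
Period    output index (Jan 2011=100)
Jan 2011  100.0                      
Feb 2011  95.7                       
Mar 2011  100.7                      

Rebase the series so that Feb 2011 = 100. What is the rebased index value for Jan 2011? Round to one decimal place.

Rebased(Jan 2011) = 100.0 / 95.7 × 100 = 104.4932

104.5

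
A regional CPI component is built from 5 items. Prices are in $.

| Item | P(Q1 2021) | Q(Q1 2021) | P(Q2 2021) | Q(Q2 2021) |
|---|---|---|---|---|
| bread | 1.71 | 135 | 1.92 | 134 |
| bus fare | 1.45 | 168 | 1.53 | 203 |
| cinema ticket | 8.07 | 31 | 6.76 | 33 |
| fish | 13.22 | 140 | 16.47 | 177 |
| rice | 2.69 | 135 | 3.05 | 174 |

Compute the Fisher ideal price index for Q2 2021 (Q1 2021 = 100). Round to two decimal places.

117.47

Laspeyres component (base-period weights):
ΣP(Q2 2021)Q(Q1 2021) = 1.92×135 + 1.53×168 + 6.76×31 + 16.47×140 + 3.05×135 = 259.2 + 257.04 + 209.56 + 2305.8 + 411.75 = 3443.35
ΣP(Q1 2021)Q(Q1 2021) = 1.71×135 + 1.45×168 + 8.07×31 + 13.22×140 + 2.69×135 = 230.85 + 243.6 + 250.17 + 1850.8 + 363.15 = 2938.57
L = 3443.35 / 2938.57 × 100 = 117.1777
Paasche component (current-period weights):
ΣP(Q2 2021)Q(Q2 2021) = 1.92×134 + 1.53×203 + 6.76×33 + 16.47×177 + 3.05×174 = 257.28 + 310.59 + 223.08 + 2915.19 + 530.7 = 4236.84
ΣP(Q1 2021)Q(Q2 2021) = 1.71×134 + 1.45×203 + 8.07×33 + 13.22×177 + 2.69×174 = 229.14 + 294.35 + 266.31 + 2339.94 + 468.06 = 3597.8
P = 4236.84 / 3597.8 × 100 = 117.7620
Fisher = √(L × P) = √(117.1777 × 117.7620) = 117.4695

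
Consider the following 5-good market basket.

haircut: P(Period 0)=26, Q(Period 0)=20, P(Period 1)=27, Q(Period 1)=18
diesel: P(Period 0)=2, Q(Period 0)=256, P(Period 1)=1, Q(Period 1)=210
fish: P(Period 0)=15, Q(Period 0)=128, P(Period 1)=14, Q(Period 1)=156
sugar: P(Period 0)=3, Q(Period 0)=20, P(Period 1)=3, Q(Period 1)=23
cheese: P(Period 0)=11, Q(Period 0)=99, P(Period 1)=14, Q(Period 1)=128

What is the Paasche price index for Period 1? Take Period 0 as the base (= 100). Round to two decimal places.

100.77

Paasche price index uses current-period quantities as weights.
ΣP(Period 1)·Q(Period 1) = 27×18 + 1×210 + 14×156 + 3×23 + 14×128 = 486 + 210 + 2184 + 69 + 1792 = 4741
ΣP(Period 0)·Q(Period 1) = 26×18 + 2×210 + 15×156 + 3×23 + 11×128 = 468 + 420 + 2340 + 69 + 1408 = 4705
Index = 4741 / 4705 × 100 = 100.7651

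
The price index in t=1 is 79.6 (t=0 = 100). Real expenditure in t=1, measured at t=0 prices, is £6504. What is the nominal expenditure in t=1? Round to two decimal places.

5177.18

Nominal = Real × (Index/100) = 6504 × (79.6/100)
        = 6504 × 0.796 = 5177.1840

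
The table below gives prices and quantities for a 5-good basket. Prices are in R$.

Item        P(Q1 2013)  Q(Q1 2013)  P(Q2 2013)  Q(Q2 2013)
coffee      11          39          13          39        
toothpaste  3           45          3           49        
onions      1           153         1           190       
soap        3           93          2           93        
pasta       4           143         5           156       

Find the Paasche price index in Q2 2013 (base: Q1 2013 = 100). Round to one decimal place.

108.4

Paasche price index uses current-period quantities as weights.
ΣP(Q2 2013)·Q(Q2 2013) = 13×39 + 3×49 + 1×190 + 2×93 + 5×156 = 507 + 147 + 190 + 186 + 780 = 1810
ΣP(Q1 2013)·Q(Q2 2013) = 11×39 + 3×49 + 1×190 + 3×93 + 4×156 = 429 + 147 + 190 + 279 + 624 = 1669
Index = 1810 / 1669 × 100 = 108.4482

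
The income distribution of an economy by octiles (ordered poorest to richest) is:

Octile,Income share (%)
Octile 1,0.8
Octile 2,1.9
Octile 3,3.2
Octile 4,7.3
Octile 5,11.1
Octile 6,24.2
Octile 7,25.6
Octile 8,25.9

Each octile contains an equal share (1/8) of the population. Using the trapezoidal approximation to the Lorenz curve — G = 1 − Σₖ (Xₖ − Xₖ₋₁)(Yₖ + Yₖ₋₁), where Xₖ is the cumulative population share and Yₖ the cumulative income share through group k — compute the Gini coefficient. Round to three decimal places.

0.451

Cumulative income shares Yₖ: 0.0080, 0.0270, 0.0590, 0.1320, 0.2430, 0.4850, 0.7410, 1.0000
Σ (Xₖ−Xₖ₋₁)(Yₖ+Yₖ₋₁) = (1/8)(0.0080+0.0000) + (1/8)(0.0270+0.0080) + (1/8)(0.0590+0.0270) + (1/8)(0.1320+0.0590) + (1/8)(0.2430+0.1320) + (1/8)(0.4850+0.2430) + (1/8)(0.7410+0.4850) + (1/8)(1.0000+0.7410)
  = 0.0010 + 0.0044 + 0.0107 + 0.0239 + 0.0469 + 0.0910 + 0.1532 + 0.2176 = 0.5487
G = 1 − 0.5487 = 0.4513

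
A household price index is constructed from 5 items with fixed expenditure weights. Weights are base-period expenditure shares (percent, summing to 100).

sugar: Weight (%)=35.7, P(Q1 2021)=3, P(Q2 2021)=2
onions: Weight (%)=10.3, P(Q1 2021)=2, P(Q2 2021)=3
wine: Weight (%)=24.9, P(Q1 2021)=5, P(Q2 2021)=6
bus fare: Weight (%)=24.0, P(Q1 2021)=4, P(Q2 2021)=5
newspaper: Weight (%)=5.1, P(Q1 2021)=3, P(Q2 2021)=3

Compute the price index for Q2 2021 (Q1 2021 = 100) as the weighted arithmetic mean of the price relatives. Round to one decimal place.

104.2

sugar: 35.7 × (2/3) = 35.7 × 0.666667 = 23.8000
onions: 10.3 × (3/2) = 10.3 × 1.500000 = 15.4500
wine: 24.9 × (6/5) = 24.9 × 1.200000 = 29.8800
bus fare: 24.0 × (5/4) = 24.0 × 1.250000 = 30.0000
newspaper: 5.1 × (3/3) = 5.1 × 1.000000 = 5.1000
Index = Σ wᵢ·(p₁ᵢ/p₀ᵢ) = 23.8000 + 15.4500 + 29.8800 + 30.0000 + 5.1000 = 104.2300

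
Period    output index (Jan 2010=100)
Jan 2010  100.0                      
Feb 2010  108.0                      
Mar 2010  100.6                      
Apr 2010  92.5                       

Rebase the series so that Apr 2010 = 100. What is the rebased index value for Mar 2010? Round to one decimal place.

Rebased(Mar 2010) = 100.6 / 92.5 × 100 = 108.7568

108.8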